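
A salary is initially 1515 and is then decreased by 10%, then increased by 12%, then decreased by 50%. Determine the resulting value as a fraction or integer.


Start: 1515
Step 1: decrease by 10% => multiply by 90/100
  1515 * 90/100 = 2727/2
Step 2: increase by 12% => multiply by 112/100
  2727/2 * 112/100 = 38178/25
Step 3: decrease by 50% => multiply by 50/100
  38178/25 * 50/100 = 19089/25
Final value = 19089/25

19089/25


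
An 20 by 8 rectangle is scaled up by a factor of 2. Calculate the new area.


Original dimensions: 20 x 8
Enlargement factor = 2
New width = 20 * 2 = 40
New height = 8 * 2 = 16
New area = 40 * 16 = 640

640


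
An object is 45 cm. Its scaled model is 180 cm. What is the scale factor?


Original length = 45 cm
Scaled length = 180 cm
Scale factor = 180 / 45
= 4

4


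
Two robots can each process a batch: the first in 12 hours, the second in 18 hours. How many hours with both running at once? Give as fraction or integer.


Rate of A = 1/12 job per hour
Rate of B = 1/18 job per hour
Combined rate = 1/12 + 1/18
Find common denominator: (18 + 12)/(12*18) = 30/216
Combined rate = 5/36 job per hour
Time together = 1 / (5/36) = 36/5 hours

36/5


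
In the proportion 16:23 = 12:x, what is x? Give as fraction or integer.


Setting up: 16/23 = 12/x
Cross multiply: 16 * x = 23 * 12
16x = 276
x = 276/16
x = 69/4

69/4


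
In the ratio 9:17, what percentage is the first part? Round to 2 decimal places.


Total parts = 9 + 17 = 26
First part fraction = 9/26
Percentage = (9/26) * 100
= 0.346154 * 100
= 34.62%

34.62


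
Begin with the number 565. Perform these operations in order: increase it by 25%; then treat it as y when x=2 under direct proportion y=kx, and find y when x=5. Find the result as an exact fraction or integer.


Start with 565.
Step 1: Increase by 25%: 565 * 125/100 = 2825/4
Step 2: Direct prop: k = (2825/4)/2; new y = k*5 = 2825/4*5/2 = 14125/8
Final result = 14125/8

14125/8


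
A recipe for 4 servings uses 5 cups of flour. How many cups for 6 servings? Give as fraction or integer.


Original: 5 cups for 4 servings
Target servings = 6
Scaling factor = 6/4
New amount = 5 * 6/4
= 30/4
= 15/2 cups

15/2


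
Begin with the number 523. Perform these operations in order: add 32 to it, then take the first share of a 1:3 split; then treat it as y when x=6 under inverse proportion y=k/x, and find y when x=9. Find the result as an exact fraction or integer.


Start with 523.
Step 1: Add 32: 523+32=555; split 1:3 first = 555*1/4 = 555/4
Step 2: Inverse prop: k = (555/4)*6; new y = k/9 = 555/4*6/9 = 185/2
Final result = 185/2

185/2


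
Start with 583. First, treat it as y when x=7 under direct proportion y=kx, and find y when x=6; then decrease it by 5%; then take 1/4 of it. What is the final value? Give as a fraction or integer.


Start with 583.
Step 1: Direct prop: k = (583)/7; new y = k*6 = 583*6/7 = 3498/7
Step 2: Decrease by 5%: 3498/7 * 95/100 = 33231/70
Step 3: Take 1/4: 33231/70 * 1/4 = 33231/280
Final result = 33231/280

33231/280


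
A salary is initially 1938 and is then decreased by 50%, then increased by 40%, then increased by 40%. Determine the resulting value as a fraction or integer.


Start: 1938
Step 1: decrease by 50% => multiply by 50/100
  1938 * 50/100 = 969
Step 2: increase by 40% => multiply by 140/100
  969 * 140/100 = 6783/5
Step 3: increase by 40% => multiply by 140/100
  6783/5 * 140/100 = 47481/25
Final value = 47481/25

47481/25


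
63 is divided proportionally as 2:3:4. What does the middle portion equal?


Ratio = 2:3:4
Total parts = 2 + 3 + 4 = 9
Value per part = 63 / 9 = 7
First share = 2 * 7 = 14
Middle share = 3 * 7 = 21
Third share = 4 * 7 = 28

21


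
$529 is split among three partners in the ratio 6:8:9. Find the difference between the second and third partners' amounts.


Total parts = 6 + 8 + 9 = 23
Value per part = 529 / 23 = 23
Shares: 6*23=138, 8*23=184, 9*23=207
Second share = 184, third share = 207
Difference = |184 - 207| = 23

23


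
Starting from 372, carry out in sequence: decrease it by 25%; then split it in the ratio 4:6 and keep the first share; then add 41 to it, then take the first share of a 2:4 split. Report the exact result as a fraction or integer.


Start with 372.
Step 1: Decrease by 25%: 372 * 75/100 = 279
Step 2: Split 4:6, first share = 279 * 4/10 = 558/5
Step 3: Add 41: 558/5+41=763/5; split 2:4 first = 763/5*2/6 = 763/15
Final result = 763/15

763/15


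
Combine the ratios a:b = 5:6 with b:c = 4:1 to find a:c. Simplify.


Given a:b = 5:6 and b:c = 4:1
Make b consistent. Multiply first ratio by 4: a:b = 20:24
Multiply second ratio by 6: b:c = 24:6
Now b = 24 in both, so a:b:c = 20:24:6
Therefore a:c = 20:6
Simplify by GCD: a:c = 10:3

10:3


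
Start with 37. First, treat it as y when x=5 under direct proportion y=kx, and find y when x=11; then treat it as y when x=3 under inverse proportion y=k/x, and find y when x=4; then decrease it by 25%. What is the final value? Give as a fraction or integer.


Start with 37.
Step 1: Direct prop: k = (37)/5; new y = k*11 = 37*11/5 = 407/5
Step 2: Inverse prop: k = (407/5)*3; new y = k/4 = 407/5*3/4 = 1221/20
Step 3: Decrease by 25%: 1221/20 * 75/100 = 3663/80
Final result = 3663/80

3663/80


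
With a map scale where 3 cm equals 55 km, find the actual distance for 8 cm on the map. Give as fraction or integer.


Map scale: 3 cm = 55 km
Measured distance on map = 8 cm
Set up proportion: 8 * 55 / 3
= 440 / 3
= 440/3 km

440/3


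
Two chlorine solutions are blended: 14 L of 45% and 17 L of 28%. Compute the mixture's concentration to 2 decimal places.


Solute in mixture 1 = 45% of 14 L = 14*45/100 = 63/10 L
Solute in mixture 2 = 28% of 17 L = 17*28/100 = 119/25 L
Total solute = 63/10 + 119/25 = 553/50 L
Total volume = 14 + 17 = 31 L
Final concentration = 553/50/31 * 100 = 35.68%

35.68


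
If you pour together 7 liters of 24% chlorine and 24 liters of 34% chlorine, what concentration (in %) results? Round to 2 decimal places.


Solute in mixture 1 = 24% of 7 L = 7*24/100 = 42/25 L
Solute in mixture 2 = 34% of 24 L = 24*34/100 = 204/25 L
Total solute = 42/25 + 204/25 = 246/25 L
Total volume = 7 + 24 = 31 L
Final concentration = 246/25/31 * 100 = 31.74%

31.74


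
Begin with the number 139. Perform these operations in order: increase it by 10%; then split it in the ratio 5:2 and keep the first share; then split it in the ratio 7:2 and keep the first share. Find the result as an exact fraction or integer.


Start with 139.
Step 1: Increase by 10%: 139 * 110/100 = 1529/10
Step 2: Split 5:2, first share = 1529/10 * 5/7 = 1529/14
Step 3: Split 7:2, first share = 1529/14 * 7/9 = 1529/18
Final result = 1529/18

1529/18


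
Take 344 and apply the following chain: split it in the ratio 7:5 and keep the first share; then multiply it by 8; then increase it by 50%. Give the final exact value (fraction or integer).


Start with 344.
Step 1: Split 7:5, first share = 344 * 7/12 = 602/3
Step 2: Multiply by 8: 602/3 * 8 = 4816/3
Step 3: Increase by 50%: 4816/3 * 150/100 = 2408
Final result = 2408

2408


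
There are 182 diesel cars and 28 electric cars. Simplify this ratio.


Find GCD(182, 28)
GCD = 14
Divide both by 14: 182/14 = 13, 28/14 = 2
Simplified ratio = 13:2

13:2


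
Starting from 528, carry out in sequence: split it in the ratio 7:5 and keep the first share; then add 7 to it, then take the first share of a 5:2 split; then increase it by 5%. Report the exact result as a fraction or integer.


Start with 528.
Step 1: Split 7:5, first share = 528 * 7/12 = 308
Step 2: Add 7: 308+7=315; split 5:2 first = 315*5/7 = 225
Step 3: Increase by 5%: 225 * 105/100 = 945/4
Final result = 945/4

945/4


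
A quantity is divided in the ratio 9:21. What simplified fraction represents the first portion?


Total parts = 9 + 21 = 30
First part fraction = 9/30
Simplify: 9/30 = 3/10

3/10


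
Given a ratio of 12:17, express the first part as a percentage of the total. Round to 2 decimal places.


Total parts = 12 + 17 = 29
First part fraction = 12/29
Percentage = (12/29) * 100
= 0.413793 * 100
= 41.38%

41.38


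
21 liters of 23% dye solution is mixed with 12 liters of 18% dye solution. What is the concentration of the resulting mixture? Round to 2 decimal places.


Solute in mixture 1 = 23% of 21 L = 21*23/100 = 483/100 L
Solute in mixture 2 = 18% of 12 L = 12*18/100 = 54/25 L
Total solute = 483/100 + 54/25 = 699/100 L
Total volume = 21 + 12 = 33 L
Final concentration = 699/100/33 * 100 = 21.18%

21.18


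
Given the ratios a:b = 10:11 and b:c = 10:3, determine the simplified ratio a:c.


Given a:b = 10:11 and b:c = 10:3
Make b consistent. Multiply first ratio by 10: a:b = 100:110
Multiply second ratio by 11: b:c = 110:33
Now b = 110 in both, so a:b:c = 100:110:33
Therefore a:c = 100:33
Simplify by GCD: a:c = 100:33

100:33


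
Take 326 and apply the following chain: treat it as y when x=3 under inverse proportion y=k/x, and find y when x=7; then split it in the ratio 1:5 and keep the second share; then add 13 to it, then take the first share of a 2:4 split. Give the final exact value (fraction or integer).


Start with 326.
Step 1: Inverse prop: k = (326)*3; new y = k/7 = 326*3/7 = 978/7
Step 2: Split 1:5, second share = 978/7 * 5/6 = 815/7
Step 3: Add 13: 815/7+13=906/7; split 2:4 first = 906/7*2/6 = 302/7
Final result = 302/7

302/7


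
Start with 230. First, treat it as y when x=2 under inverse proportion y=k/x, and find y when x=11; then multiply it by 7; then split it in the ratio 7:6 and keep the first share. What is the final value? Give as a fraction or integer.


Start with 230.
Step 1: Inverse prop: k = (230)*2; new y = k/11 = 230*2/11 = 460/11
Step 2: Multiply by 7: 460/11 * 7 = 3220/11
Step 3: Split 7:6, first share = 3220/11 * 7/13 = 22540/143
Final result = 22540/143

22540/143


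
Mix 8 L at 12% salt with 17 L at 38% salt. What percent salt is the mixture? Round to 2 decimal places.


Solute in mixture 1 = 12% of 8 L = 8*12/100 = 24/25 L
Solute in mixture 2 = 38% of 17 L = 17*38/100 = 323/50 L
Total solute = 24/25 + 323/50 = 371/50 L
Total volume = 8 + 17 = 25 L
Final concentration = 371/50/25 * 100 = 29.68%

29.68


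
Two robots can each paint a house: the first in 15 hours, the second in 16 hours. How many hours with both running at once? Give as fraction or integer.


Rate of A = 1/15 job per hour
Rate of B = 1/16 job per hour
Combined rate = 1/15 + 1/16
Find common denominator: (16 + 15)/(15*16) = 31/240
Combined rate = 31/240 job per hour
Time together = 1 / (31/240) = 240/31 hours

240/31


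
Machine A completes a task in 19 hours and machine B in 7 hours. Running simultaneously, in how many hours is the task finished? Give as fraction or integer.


Rate of A = 1/19 job per hour
Rate of B = 1/7 job per hour
Combined rate = 1/19 + 1/7
Find common denominator: (7 + 19)/(19*7) = 26/133
Combined rate = 26/133 job per hour
Time together = 1 / (26/133) = 133/26 hours

133/26


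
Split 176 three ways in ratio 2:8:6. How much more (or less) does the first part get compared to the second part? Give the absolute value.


Total parts = 2 + 8 + 6 = 16
Value per part = 176 / 16 = 11
Shares: 2*11=22, 8*11=88, 6*11=66
First share = 22, second share = 88
Difference = |22 - 88| = 66

66


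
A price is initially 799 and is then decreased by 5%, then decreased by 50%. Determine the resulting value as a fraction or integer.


Start: 799
Step 1: decrease by 5% => multiply by 95/100
  799 * 95/100 = 15181/20
Step 2: decrease by 50% => multiply by 50/100
  15181/20 * 50/100 = 15181/40
Final value = 15181/40

15181/40


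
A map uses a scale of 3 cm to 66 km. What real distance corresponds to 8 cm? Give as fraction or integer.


Map scale: 3 cm = 66 km
Measured distance on map = 8 cm
Set up proportion: 8 * 66 / 3
= 528 / 3
= 176 km

176


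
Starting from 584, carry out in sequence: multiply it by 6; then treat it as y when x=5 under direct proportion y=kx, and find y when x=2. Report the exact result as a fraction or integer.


Start with 584.
Step 1: Multiply by 6: 584 * 6 = 3504
Step 2: Direct prop: k = (3504)/5; new y = k*2 = 3504*2/5 = 7008/5
Final result = 7008/5

7008/5


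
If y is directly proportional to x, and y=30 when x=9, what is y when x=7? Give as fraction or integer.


Direct proportion: y = kx
Find k: k = 30/9 = 10/3
Compute y at x=7: y = 10/3 * 7
y = 70/3

70/3


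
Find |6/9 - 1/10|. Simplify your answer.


Simplify: 6/9 = 2/3 and 1/10 = 1/10
Find common denominator: LCD = 30
Convert: 20/30 and 3/30
Difference = |20 - 3|/30 = 17/30
Simplified = 17/30

17/30


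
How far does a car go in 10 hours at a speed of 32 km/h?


Using distance = speed * time
Speed = 32 km/h
Time = 10 hours
Distance = 32 * 10
= 320 km

320


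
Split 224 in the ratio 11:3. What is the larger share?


Total parts = 11 + 3 = 14
Value per part = 224 / 14 = 16
First share = 11 * 16 = 176
Second share = 3 * 16 = 48
Larger share = 176

176


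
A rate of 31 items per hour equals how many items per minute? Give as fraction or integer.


Converting from per hour to per minute
Rate = 31 items per hour
Divide by 60: 31/60
= 31/60 items per minute

31/60


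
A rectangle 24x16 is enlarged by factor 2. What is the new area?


Original dimensions: 24 x 16
Enlargement factor = 2
New width = 24 * 2 = 48
New height = 16 * 2 = 32
New area = 48 * 32 = 1536

1536


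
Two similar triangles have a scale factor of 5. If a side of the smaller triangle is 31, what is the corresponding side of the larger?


Similar triangles have proportional sides
Scale factor = 5
Smaller side = 31
Corresponding larger side = 31 * 5
= 155

155


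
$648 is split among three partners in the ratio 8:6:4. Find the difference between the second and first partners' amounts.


Total parts = 8 + 6 + 4 = 18
Value per part = 648 / 18 = 36
Shares: 8*36=288, 6*36=216, 4*36=144
Second share = 216, first share = 288
Difference = |216 - 288| = 72

72


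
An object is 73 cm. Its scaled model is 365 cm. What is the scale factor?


Original length = 73 cm
Scaled length = 365 cm
Scale factor = 365 / 73
= 5

5


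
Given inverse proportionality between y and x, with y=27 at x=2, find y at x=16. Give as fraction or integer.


Inverse proportion: y = k/x
Find k: k = 2 * 27 = 54
Compute y at x=16: y = 54/16
y = 27/8

27/8


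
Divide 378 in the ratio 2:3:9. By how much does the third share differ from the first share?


Total parts = 2 + 3 + 9 = 14
Value per part = 378 / 14 = 27
Shares: 2*27=54, 3*27=81, 9*27=243
Third share = 243, first share = 54
Difference = |243 - 54| = 189

189


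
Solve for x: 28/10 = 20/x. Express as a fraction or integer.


Setting up: 28/10 = 20/x
Cross multiply: 28 * x = 10 * 20
28x = 200
x = 200/28
x = 50/7

50/7


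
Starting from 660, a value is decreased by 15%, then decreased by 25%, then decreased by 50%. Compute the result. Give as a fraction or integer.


Start: 660
Step 1: decrease by 15% => multiply by 85/100
  660 * 85/100 = 561
Step 2: decrease by 25% => multiply by 75/100
  561 * 75/100 = 1683/4
Step 3: decrease by 50% => multiply by 50/100
  1683/4 * 50/100 = 1683/8
Final value = 1683/8

1683/8


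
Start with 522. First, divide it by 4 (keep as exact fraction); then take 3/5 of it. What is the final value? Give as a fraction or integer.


Start with 522.
Step 1: Divide by 4: 522 / 4 = 261/2
Step 2: Take 3/5: 261/2 * 3/5 = 783/10
Final result = 783/10

783/10


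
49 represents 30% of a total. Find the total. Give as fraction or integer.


Given: 49 is 30% of the whole
Set up: 49 = 30/100 * whole
whole = 49 * 100 / 30
whole = 4900 / 30
whole = 490/3

490/3


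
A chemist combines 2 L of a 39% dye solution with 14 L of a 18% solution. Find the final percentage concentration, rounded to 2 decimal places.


Solute in mixture 1 = 39% of 2 L = 2*39/100 = 39/50 L
Solute in mixture 2 = 18% of 14 L = 14*18/100 = 63/25 L
Total solute = 39/50 + 63/25 = 33/10 L
Total volume = 2 + 14 = 16 L
Final concentration = 33/10/16 * 100 = 20.63%

20.63


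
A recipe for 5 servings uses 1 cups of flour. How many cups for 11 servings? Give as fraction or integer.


Original: 1 cups for 5 servings
Target servings = 11
Scaling factor = 11/5
New amount = 1 * 11/5
= 11/5
= 11/5 cups

11/5


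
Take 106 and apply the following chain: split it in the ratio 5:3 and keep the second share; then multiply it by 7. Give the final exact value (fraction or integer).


Start with 106.
Step 1: Split 5:3, second share = 106 * 3/8 = 159/4
Step 2: Multiply by 7: 159/4 * 7 = 1113/4
Final result = 1113/4

1113/4


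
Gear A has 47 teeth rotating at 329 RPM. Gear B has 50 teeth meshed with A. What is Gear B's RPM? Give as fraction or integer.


Gear ratio: teeth_A * RPM_A = teeth_B * RPM_B
47 * 329 = 50 * RPM_B
15463 = 50 * RPM_B
RPM_B = 15463 / 50
RPM_B = 15463/50

15463/50


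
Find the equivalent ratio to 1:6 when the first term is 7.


Original ratio: 1:6
First term target: 7
Scale factor = 7 / 1 = 7
Multiply second term: 6 * 7 = 42
Equivalent ratio = 7:42

7:42


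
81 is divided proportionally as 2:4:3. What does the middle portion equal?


Ratio = 2:4:3
Total parts = 2 + 4 + 3 = 9
Value per part = 81 / 9 = 9
First share = 2 * 9 = 18
Middle share = 4 * 9 = 36
Third share = 3 * 9 = 27

36


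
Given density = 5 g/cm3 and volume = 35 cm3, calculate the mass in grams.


Using mass = density * volume
Density = 5 g/cm3
Volume = 35 cm3
Mass = 5 * 35
= 175 g

175


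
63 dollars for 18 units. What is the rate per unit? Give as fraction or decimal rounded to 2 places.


Total dollars = 63
Number of units = 18
Unit rate = 63 / 18
= 3.50 dollars per unit

3.50


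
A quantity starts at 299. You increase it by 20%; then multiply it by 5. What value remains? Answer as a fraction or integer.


Start with 299.
Step 1: Increase by 20%: 299 * 120/100 = 1794/5
Step 2: Multiply by 5: 1794/5 * 5 = 1794
Final result = 1794

1794


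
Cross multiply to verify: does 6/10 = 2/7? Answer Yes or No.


Cross multiply to check 6/10 = 2/7
Left cross product: 6 * 7 = 42
Right cross product: 10 * 2 = 20
42 != 20
Not equal, so proportions differ => No

No


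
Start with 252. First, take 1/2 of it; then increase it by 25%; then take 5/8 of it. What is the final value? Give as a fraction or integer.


Start with 252.
Step 1: Take 1/2: 252 * 1/2 = 126
Step 2: Increase by 25%: 126 * 125/100 = 315/2
Step 3: Take 5/8: 315/2 * 5/8 = 1575/16
Final result = 1575/16

1575/16


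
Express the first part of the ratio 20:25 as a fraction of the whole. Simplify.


Total parts = 20 + 25 = 45
First part fraction = 20/45
Simplify: 20/45 = 4/9

4/9


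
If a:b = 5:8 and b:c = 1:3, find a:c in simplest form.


Given a:b = 5:8 and b:c = 1:3
Make b consistent. Multiply first ratio by 1: a:b = 5:8
Multiply second ratio by 8: b:c = 8:24
Now b = 8 in both, so a:b:c = 5:8:24
Therefore a:c = 5:24
Simplify by GCD: a:c = 5:24

5:24


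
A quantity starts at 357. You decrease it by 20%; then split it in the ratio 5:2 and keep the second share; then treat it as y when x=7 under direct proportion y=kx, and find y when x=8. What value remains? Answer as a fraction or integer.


Start with 357.
Step 1: Decrease by 20%: 357 * 80/100 = 1428/5
Step 2: Split 5:2, second share = 1428/5 * 2/7 = 408/5
Step 3: Direct prop: k = (408/5)/7; new y = k*8 = 408/5*8/7 = 3264/35
Final result = 3264/35

3264/35


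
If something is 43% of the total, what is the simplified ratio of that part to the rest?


Part = 43%, Remainder = 57%
Ratio = 43:57
GCD(43, 57) = 1
Simplify: 43:57 = 43:57

43:57


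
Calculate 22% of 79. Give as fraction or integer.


Compute 22% of 79
Convert percentage: 22% = 22/100
Multiply: 79 * 22/100
= 1738/100
= 869/50

869/50


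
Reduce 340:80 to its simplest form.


Find GCD(340, 80)
GCD = 20
Divide both by 20: 340/20 = 17, 80/20 = 4
Simplified ratio = 17:4

17:4


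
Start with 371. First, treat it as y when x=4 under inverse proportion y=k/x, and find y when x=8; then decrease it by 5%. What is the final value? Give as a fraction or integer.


Start with 371.
Step 1: Inverse prop: k = (371)*4; new y = k/8 = 371*4/8 = 371/2
Step 2: Decrease by 5%: 371/2 * 95/100 = 7049/40
Final result = 7049/40

7049/40


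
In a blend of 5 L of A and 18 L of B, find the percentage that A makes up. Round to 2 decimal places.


Volume of A = 5 L
Volume of B = 18 L
Total volume = 5 + 18 = 23 L
Percentage of A = (5/23) * 100
= 21.74%

21.74


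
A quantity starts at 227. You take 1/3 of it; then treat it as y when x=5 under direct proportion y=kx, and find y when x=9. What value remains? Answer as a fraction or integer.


Start with 227.
Step 1: Take 1/3: 227 * 1/3 = 227/3
Step 2: Direct prop: k = (227/3)/5; new y = k*9 = 227/3*9/5 = 681/5
Final result = 681/5

681/5


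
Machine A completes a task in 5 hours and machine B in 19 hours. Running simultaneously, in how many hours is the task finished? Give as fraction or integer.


Rate of A = 1/5 job per hour
Rate of B = 1/19 job per hour
Combined rate = 1/5 + 1/19
Find common denominator: (19 + 5)/(5*19) = 24/95
Combined rate = 24/95 job per hour
Time together = 1 / (24/95) = 95/24 hours

95/24


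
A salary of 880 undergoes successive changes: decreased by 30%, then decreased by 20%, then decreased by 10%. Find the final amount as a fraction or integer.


Start: 880
Step 1: decrease by 30% => multiply by 70/100
  880 * 70/100 = 616
Step 2: decrease by 20% => multiply by 80/100
  616 * 80/100 = 2464/5
Step 3: decrease by 10% => multiply by 90/100
  2464/5 * 90/100 = 11088/25
Final value = 11088/25

11088/25


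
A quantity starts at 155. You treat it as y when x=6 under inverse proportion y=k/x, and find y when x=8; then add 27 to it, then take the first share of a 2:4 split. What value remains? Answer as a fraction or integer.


Start with 155.
Step 1: Inverse prop: k = (155)*6; new y = k/8 = 155*6/8 = 465/4
Step 2: Add 27: 465/4+27=573/4; split 2:4 first = 573/4*2/6 = 191/4
Final result = 191/4

191/4


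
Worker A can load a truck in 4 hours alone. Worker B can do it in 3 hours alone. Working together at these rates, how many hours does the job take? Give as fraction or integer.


Rate of A = 1/4 job per hour
Rate of B = 1/3 job per hour
Combined rate = 1/4 + 1/3
Find common denominator: (3 + 4)/(4*3) = 7/12
Combined rate = 7/12 job per hour
Time together = 1 / (7/12) = 12/7 hours

12/7


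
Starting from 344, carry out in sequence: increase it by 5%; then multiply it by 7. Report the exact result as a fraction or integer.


Start with 344.
Step 1: Increase by 5%: 344 * 105/100 = 1806/5
Step 2: Multiply by 7: 1806/5 * 7 = 12642/5
Final result = 12642/5

12642/5


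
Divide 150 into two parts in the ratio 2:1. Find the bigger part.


Total parts = 2 + 1 = 3
Value per part = 150 / 3 = 50
First share = 2 * 50 = 100
Second share = 1 * 50 = 50
Larger share = 100

100


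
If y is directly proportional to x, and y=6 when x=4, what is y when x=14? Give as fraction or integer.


Direct proportion: y = kx
Find k: k = 6/4 = 3/2
Compute y at x=14: y = 3/2 * 14
y = 21

21


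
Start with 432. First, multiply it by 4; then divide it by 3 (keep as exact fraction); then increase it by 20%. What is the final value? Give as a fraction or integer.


Start with 432.
Step 1: Multiply by 4: 432 * 4 = 1728
Step 2: Divide by 3: 1728 / 3 = 576
Step 3: Increase by 20%: 576 * 120/100 = 3456/5
Final result = 3456/5

3456/5


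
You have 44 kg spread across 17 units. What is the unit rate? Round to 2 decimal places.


Total kg = 44
Number of units = 17
Unit rate = 44 / 17
= 2.59 kg per unit

2.59


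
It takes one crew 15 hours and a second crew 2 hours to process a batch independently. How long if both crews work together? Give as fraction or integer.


Rate of A = 1/15 job per hour
Rate of B = 1/2 job per hour
Combined rate = 1/15 + 1/2
Find common denominator: (2 + 15)/(15*2) = 17/30
Combined rate = 17/30 job per hour
Time together = 1 / (17/30) = 30/17 hours

30/17


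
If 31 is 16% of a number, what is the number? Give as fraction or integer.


Given: 31 is 16% of the whole
Set up: 31 = 16/100 * whole
whole = 31 * 100 / 16
whole = 3100 / 16
whole = 775/4

775/4


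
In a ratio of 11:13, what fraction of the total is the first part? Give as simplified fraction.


Total parts = 11 + 13 = 24
First part fraction = 11/24
Simplify: 11/24 = 11/24

11/24


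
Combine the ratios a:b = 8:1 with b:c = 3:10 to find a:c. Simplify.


Given a:b = 8:1 and b:c = 3:10
Make b consistent. Multiply first ratio by 3: a:b = 24:3
Multiply second ratio by 1: b:c = 3:10
Now b = 3 in both, so a:b:c = 24:3:10
Therefore a:c = 24:10
Simplify by GCD: a:c = 12:5

12:5


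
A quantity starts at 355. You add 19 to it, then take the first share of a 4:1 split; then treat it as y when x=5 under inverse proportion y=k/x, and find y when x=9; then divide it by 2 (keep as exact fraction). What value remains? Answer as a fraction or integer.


Start with 355.
Step 1: Add 19: 355+19=374; split 4:1 first = 374*4/5 = 1496/5
Step 2: Inverse prop: k = (1496/5)*5; new y = k/9 = 1496/5*5/9 = 1496/9
Step 3: Divide by 2: 1496/9 / 2 = 748/9
Final result = 748/9

748/9


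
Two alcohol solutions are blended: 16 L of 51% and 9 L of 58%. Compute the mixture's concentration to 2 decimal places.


Solute in mixture 1 = 51% of 16 L = 16*51/100 = 204/25 L
Solute in mixture 2 = 58% of 9 L = 9*58/100 = 261/50 L
Total solute = 204/25 + 261/50 = 669/50 L
Total volume = 16 + 9 = 25 L
Final concentration = 669/50/25 * 100 = 53.52%

53.52


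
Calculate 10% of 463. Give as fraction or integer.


Compute 10% of 463
Convert percentage: 10% = 10/100
Multiply: 463 * 10/100
= 4630/100
= 463/10

463/10


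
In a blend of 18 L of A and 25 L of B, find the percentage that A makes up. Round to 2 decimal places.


Volume of A = 18 L
Volume of B = 25 L
Total volume = 18 + 25 = 43 L
Percentage of A = (18/43) * 100
= 41.86%

41.86


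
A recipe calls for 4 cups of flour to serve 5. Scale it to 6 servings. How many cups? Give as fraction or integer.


Original: 4 cups for 5 servings
Target servings = 6
Scaling factor = 6/5
New amount = 4 * 6/5
= 24/5
= 24/5 cups

24/5


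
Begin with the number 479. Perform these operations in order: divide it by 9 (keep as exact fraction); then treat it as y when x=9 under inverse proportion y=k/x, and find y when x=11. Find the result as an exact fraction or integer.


Start with 479.
Step 1: Divide by 9: 479 / 9 = 479/9
Step 2: Inverse prop: k = (479/9)*9; new y = k/11 = 479/9*9/11 = 479/11
Final result = 479/11

479/11


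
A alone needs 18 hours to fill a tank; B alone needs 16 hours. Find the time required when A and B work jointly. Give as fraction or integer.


Rate of A = 1/18 job per hour
Rate of B = 1/16 job per hour
Combined rate = 1/18 + 1/16
Find common denominator: (16 + 18)/(18*16) = 34/288
Combined rate = 17/144 job per hour
Time together = 1 / (17/144) = 144/17 hours

144/17


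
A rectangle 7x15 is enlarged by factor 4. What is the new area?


Original dimensions: 7 x 15
Enlargement factor = 4
New width = 7 * 4 = 28
New height = 15 * 4 = 60
New area = 28 * 60 = 1680

1680


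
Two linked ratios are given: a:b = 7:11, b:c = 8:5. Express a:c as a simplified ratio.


Given a:b = 7:11 and b:c = 8:5
Make b consistent. Multiply first ratio by 8: a:b = 56:88
Multiply second ratio by 11: b:c = 88:55
Now b = 88 in both, so a:b:c = 56:88:55
Therefore a:c = 56:55
Simplify by GCD: a:c = 56:55

56:55


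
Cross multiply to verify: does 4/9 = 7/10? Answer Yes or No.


Cross multiply to check 4/9 = 7/10
Left cross product: 4 * 10 = 40
Right cross product: 9 * 7 = 63
40 != 63
Not equal, so proportions differ => No

No


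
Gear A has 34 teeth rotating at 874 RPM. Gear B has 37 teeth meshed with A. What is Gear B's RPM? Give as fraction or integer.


Gear ratio: teeth_A * RPM_A = teeth_B * RPM_B
34 * 874 = 37 * RPM_B
29716 = 37 * RPM_B
RPM_B = 29716 / 37
RPM_B = 29716/37

29716/37


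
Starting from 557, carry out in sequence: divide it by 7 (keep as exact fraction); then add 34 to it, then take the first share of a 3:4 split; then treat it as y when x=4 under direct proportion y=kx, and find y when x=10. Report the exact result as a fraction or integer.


Start with 557.
Step 1: Divide by 7: 557 / 7 = 557/7
Step 2: Add 34: 557/7+34=795/7; split 3:4 first = 795/7*3/7 = 2385/49
Step 3: Direct prop: k = (2385/49)/4; new y = k*10 = 2385/49*10/4 = 11925/98
Final result = 11925/98

11925/98


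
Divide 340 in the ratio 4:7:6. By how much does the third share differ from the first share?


Total parts = 4 + 7 + 6 = 17
Value per part = 340 / 17 = 20
Shares: 4*20=80, 7*20=140, 6*20=120
Third share = 120, first share = 80
Difference = |120 - 80| = 40

40


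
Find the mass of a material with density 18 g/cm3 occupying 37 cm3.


Using mass = density * volume
Density = 18 g/cm3
Volume = 37 cm3
Mass = 18 * 37
= 666 g

666


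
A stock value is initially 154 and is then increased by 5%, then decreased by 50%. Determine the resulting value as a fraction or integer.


Start: 154
Step 1: increase by 5% => multiply by 105/100
  154 * 105/100 = 1617/10
Step 2: decrease by 50% => multiply by 50/100
  1617/10 * 50/100 = 1617/20
Final value = 1617/20

1617/20


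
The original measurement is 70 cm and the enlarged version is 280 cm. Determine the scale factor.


Original length = 70 cm
Scaled length = 280 cm
Scale factor = 280 / 70
= 4

4


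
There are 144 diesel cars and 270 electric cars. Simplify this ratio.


Find GCD(144, 270)
GCD = 18
Divide both by 18: 144/18 = 8, 270/18 = 15
Simplified ratio = 8:15

8:15


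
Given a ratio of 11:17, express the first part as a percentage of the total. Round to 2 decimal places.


Total parts = 11 + 17 = 28
First part fraction = 11/28
Percentage = (11/28) * 100
= 0.392857 * 100
= 39.29%

39.29


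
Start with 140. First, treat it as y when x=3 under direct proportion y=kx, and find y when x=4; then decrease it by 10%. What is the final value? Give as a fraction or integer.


Start with 140.
Step 1: Direct prop: k = (140)/3; new y = k*4 = 140*4/3 = 560/3
Step 2: Decrease by 10%: 560/3 * 90/100 = 168
Final result = 168

168


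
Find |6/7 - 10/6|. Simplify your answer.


Simplify: 6/7 = 6/7 and 10/6 = 5/3
Find common denominator: LCD = 21
Convert: 18/21 and 35/21
Difference = |18 - 35|/21 = 17/21
Simplified = 17/21

17/21


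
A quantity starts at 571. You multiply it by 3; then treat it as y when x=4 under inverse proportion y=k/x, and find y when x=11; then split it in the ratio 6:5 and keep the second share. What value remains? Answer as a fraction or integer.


Start with 571.
Step 1: Multiply by 3: 571 * 3 = 1713
Step 2: Inverse prop: k = (1713)*4; new y = k/11 = 1713*4/11 = 6852/11
Step 3: Split 6:5, second share = 6852/11 * 5/11 = 34260/121
Final result = 34260/121

34260/121


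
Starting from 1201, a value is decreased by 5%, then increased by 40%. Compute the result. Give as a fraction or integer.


Start: 1201
Step 1: decrease by 5% => multiply by 95/100
  1201 * 95/100 = 22819/20
Step 2: increase by 40% => multiply by 140/100
  22819/20 * 140/100 = 159733/100
Final value = 159733/100

159733/100


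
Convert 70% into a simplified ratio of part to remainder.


Part = 70%, Remainder = 30%
Ratio = 70:30
GCD(70, 30) = 10
Simplify: 7:3 = 7:3

7:3


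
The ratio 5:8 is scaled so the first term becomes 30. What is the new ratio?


Original ratio: 5:8
First term target: 30
Scale factor = 30 / 5 = 6
Multiply second term: 8 * 6 = 48
Equivalent ratio = 30:48

30:48


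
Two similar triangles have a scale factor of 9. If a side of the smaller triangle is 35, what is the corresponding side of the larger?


Similar triangles have proportional sides
Scale factor = 9
Smaller side = 35
Corresponding larger side = 35 * 9
= 315

315


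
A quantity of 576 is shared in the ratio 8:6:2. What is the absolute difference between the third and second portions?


Total parts = 8 + 6 + 2 = 16
Value per part = 576 / 16 = 36
Shares: 8*36=288, 6*36=216, 2*36=72
Third share = 72, second share = 216
Difference = |72 - 216| = 144

144


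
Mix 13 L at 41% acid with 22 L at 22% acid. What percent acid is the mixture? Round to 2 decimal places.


Solute in mixture 1 = 41% of 13 L = 13*41/100 = 533/100 L
Solute in mixture 2 = 22% of 22 L = 22*22/100 = 121/25 L
Total solute = 533/100 + 121/25 = 1017/100 L
Total volume = 13 + 22 = 35 L
Final concentration = 1017/100/35 * 100 = 29.06%

29.06


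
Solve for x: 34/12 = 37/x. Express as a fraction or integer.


Setting up: 34/12 = 37/x
Cross multiply: 34 * x = 12 * 37
34x = 444
x = 444/34
x = 222/17

222/17


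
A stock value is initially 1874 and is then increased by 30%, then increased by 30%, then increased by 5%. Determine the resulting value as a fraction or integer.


Start: 1874
Step 1: increase by 30% => multiply by 130/100
  1874 * 130/100 = 12181/5
Step 2: increase by 30% => multiply by 130/100
  12181/5 * 130/100 = 158353/50
Step 3: increase by 5% => multiply by 105/100
  158353/50 * 105/100 = 3325413/1000
Final value = 3325413/1000

3325413/1000


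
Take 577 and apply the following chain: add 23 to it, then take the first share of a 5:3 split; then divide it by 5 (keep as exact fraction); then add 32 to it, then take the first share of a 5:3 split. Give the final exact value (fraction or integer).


Start with 577.
Step 1: Add 23: 577+23=600; split 5:3 first = 600*5/8 = 375
Step 2: Divide by 5: 375 / 5 = 75
Step 3: Add 32: 75+32=107; split 5:3 first = 107*5/8 = 535/8
Final result = 535/8

535/8


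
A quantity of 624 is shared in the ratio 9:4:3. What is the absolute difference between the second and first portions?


Total parts = 9 + 4 + 3 = 16
Value per part = 624 / 16 = 39
Shares: 9*39=351, 4*39=156, 3*39=117
Second share = 156, first share = 351
Difference = |156 - 351| = 195

195


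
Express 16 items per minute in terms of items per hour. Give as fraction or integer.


Converting from per minute to per hour
Rate = 16 items per minute
Multiply by 60: 16 * 60
= 960 items per hour

960


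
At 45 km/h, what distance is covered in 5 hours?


Using distance = speed * time
Speed = 45 km/h
Time = 5 hours
Distance = 45 * 5
= 225 km

225


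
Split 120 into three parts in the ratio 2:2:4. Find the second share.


Ratio = 2:2:4
Total parts = 2 + 2 + 4 = 8
Value per part = 120 / 8 = 15
First share = 2 * 15 = 30
Middle share = 2 * 15 = 30
Third share = 4 * 15 = 60

30


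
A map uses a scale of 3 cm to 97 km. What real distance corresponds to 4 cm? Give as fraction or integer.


Map scale: 3 cm = 97 km
Measured distance on map = 4 cm
Set up proportion: 4 * 97 / 3
= 388 / 3
= 388/3 km

388/3


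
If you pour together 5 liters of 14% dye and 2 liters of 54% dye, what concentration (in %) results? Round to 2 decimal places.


Solute in mixture 1 = 14% of 5 L = 5*14/100 = 7/10 L
Solute in mixture 2 = 54% of 2 L = 2*54/100 = 27/25 L
Total solute = 7/10 + 27/25 = 89/50 L
Total volume = 5 + 2 = 7 L
Final concentration = 89/50/7 * 100 = 25.43%

25.43


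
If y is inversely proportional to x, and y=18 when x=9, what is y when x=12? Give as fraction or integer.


Inverse proportion: y = k/x
Find k: k = 9 * 18 = 162
Compute y at x=12: y = 162/12
y = 27/2

27/2


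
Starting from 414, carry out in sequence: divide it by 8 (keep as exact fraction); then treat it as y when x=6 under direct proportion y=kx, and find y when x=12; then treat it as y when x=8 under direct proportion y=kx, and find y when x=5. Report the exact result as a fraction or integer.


Start with 414.
Step 1: Divide by 8: 414 / 8 = 207/4
Step 2: Direct prop: k = (207/4)/6; new y = k*12 = 207/4*12/6 = 207/2
Step 3: Direct prop: k = (207/2)/8; new y = k*5 = 207/2*5/8 = 1035/16
Final result = 1035/16

1035/16


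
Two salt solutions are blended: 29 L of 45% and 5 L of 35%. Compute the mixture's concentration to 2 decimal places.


Solute in mixture 1 = 45% of 29 L = 29*45/100 = 261/20 L
Solute in mixture 2 = 35% of 5 L = 5*35/100 = 7/4 L
Total solute = 261/20 + 7/4 = 74/5 L
Total volume = 29 + 5 = 34 L
Final concentration = 74/5/34 * 100 = 43.53%

43.53


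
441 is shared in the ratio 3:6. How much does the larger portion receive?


Total parts = 3 + 6 = 9
Value per part = 441 / 9 = 49
First share = 3 * 49 = 147
Second share = 6 * 49 = 294
Larger share = 294

294


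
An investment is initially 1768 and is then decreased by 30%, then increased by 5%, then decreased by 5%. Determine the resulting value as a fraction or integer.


Start: 1768
Step 1: decrease by 30% => multiply by 70/100
  1768 * 70/100 = 6188/5
Step 2: increase by 5% => multiply by 105/100
  6188/5 * 105/100 = 32487/25
Step 3: decrease by 5% => multiply by 95/100
  32487/25 * 95/100 = 617253/500
Final value = 617253/500

617253/500


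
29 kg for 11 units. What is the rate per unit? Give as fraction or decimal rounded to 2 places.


Total kg = 29
Number of units = 11
Unit rate = 29 / 11
= 2.64 kg per unit

2.64


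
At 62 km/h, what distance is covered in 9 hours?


Using distance = speed * time
Speed = 62 km/h
Time = 9 hours
Distance = 62 * 9
= 558 km

558


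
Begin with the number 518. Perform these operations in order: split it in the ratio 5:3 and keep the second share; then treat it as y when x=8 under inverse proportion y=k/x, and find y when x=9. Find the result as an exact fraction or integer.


Start with 518.
Step 1: Split 5:3, second share = 518 * 3/8 = 777/4
Step 2: Inverse prop: k = (777/4)*8; new y = k/9 = 777/4*8/9 = 518/3
Final result = 518/3

518/3


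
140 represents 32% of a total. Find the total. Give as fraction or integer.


Given: 140 is 32% of the whole
Set up: 140 = 32/100 * whole
whole = 140 * 100 / 32
whole = 14000 / 32
whole = 875/2

875/2


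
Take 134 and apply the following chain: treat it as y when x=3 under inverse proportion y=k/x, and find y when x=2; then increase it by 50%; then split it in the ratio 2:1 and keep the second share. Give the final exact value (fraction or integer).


Start with 134.
Step 1: Inverse prop: k = (134)*3; new y = k/2 = 134*3/2 = 201
Step 2: Increase by 50%: 201 * 150/100 = 603/2
Step 3: Split 2:1, second share = 603/2 * 1/3 = 201/2
Final result = 201/2

201/2


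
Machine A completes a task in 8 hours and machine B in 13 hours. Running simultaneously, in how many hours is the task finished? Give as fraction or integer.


Rate of A = 1/8 job per hour
Rate of B = 1/13 job per hour
Combined rate = 1/8 + 1/13
Find common denominator: (13 + 8)/(8*13) = 21/104
Combined rate = 21/104 job per hour
Time together = 1 / (21/104) = 104/21 hours

104/21


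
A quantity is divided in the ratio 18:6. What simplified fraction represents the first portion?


Total parts = 18 + 6 = 24
First part fraction = 18/24
Simplify: 18/24 = 3/4

3/4


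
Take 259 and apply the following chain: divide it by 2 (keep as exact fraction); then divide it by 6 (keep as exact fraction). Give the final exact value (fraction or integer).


Start with 259.
Step 1: Divide by 2: 259 / 2 = 259/2
Step 2: Divide by 6: 259/2 / 6 = 259/12
Final result = 259/12

259/12


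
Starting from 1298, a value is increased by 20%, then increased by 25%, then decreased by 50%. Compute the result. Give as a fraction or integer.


Start: 1298
Step 1: increase by 20% => multiply by 120/100
  1298 * 120/100 = 7788/5
Step 2: increase by 25% => multiply by 125/100
  7788/5 * 125/100 = 1947
Step 3: decrease by 50% => multiply by 50/100
  1947 * 50/100 = 1947/2
Final value = 1947/2

1947/2
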